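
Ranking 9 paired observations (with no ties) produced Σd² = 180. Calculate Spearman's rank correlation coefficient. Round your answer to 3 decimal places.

ρ = 1 − 6Σd² / [n(n²−1)] = 1 − 6×180 / (9×80)
  = 1 − 1080/720 = 1 − 1.5000 ≈ -0.500

-0.500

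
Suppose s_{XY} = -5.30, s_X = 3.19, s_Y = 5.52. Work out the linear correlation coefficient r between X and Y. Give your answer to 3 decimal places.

r = Cov(X,Y) / (s_X · s_Y) = -5.30 / (3.19 × 5.52)
  = -5.30 / 17.6088 ≈ -0.301

-0.301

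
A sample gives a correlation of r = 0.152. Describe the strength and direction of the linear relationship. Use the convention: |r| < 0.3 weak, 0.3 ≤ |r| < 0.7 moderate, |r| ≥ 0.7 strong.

weak positive

r = 0.152 > 0 so the relationship is positive.
|r| = 0.152, which falls in the weak range.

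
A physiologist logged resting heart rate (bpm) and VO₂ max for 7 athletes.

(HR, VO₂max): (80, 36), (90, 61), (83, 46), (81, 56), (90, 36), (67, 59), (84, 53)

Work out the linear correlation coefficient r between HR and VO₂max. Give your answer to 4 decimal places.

-0.2763

n = 7, Σx = 575, Σy = 347, Σx² = 47595, Σy² = 17855, Σxy = 28369
nΣxy − ΣxΣy = 198583 − 199525 = -942
nΣx² − (Σx)² = 333165 − 330625 = 2540; nΣy² − (Σy)² = 124985 − 120409 = 4576
r = -942 / √(2540 × 4576) = -942 / 3409.2580 ≈ -0.2763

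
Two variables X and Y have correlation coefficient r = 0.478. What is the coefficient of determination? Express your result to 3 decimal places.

0.228

r² = (0.478)² = 0.228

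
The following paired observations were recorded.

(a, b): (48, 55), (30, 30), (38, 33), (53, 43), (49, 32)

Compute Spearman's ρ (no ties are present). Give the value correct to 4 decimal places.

0.5000

Rank a: 3, 1, 2, 5, 4
Rank b: 5, 1, 3, 4, 2
d = rank(a) − rank(b): -2, 0, -1, 1, 2; Σd² = 10
ρ = 1 − 6Σd² / [n(n²−1)] = 1 − 6×10 / (5×24) = 1 − 60/120 ≈ 0.5000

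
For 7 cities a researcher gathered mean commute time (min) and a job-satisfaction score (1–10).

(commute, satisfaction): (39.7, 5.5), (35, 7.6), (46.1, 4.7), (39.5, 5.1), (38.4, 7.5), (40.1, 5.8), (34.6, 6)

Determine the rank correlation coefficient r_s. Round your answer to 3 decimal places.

-0.750

Rank commute: 5, 2, 7, 4, 3, 6, 1
Rank satisfaction: 3, 7, 1, 2, 6, 4, 5
d = rank(commute) − rank(satisfaction): 2, -5, 6, 2, -3, 2, -4; Σd² = 98
ρ = 1 − 6Σd² / [n(n²−1)] = 1 − 6×98 / (7×48) = 1 − 588/336 ≈ -0.750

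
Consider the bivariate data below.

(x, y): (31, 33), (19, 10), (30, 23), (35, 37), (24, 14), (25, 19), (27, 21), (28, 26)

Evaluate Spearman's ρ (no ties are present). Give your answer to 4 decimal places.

0.9762

Rank x: 7, 1, 6, 8, 2, 3, 4, 5
Rank y: 7, 1, 5, 8, 2, 3, 4, 6
d = rank(x) − rank(y): 0, 0, 1, 0, 0, 0, 0, -1; Σd² = 2
ρ = 1 − 6Σd² / [n(n²−1)] = 1 − 6×2 / (8×63) = 1 − 12/504 ≈ 0.9762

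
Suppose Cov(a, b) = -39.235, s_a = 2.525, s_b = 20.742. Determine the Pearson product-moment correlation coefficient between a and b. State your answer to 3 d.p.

-0.749

r = Cov(a,b) / (s_a · s_b) = -39.235 / (2.525 × 20.742)
  = -39.235 / 52.3736 ≈ -0.749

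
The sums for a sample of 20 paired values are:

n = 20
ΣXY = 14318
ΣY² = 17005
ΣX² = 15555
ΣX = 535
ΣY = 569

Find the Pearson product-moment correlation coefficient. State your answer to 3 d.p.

r = (nΣXY − ΣXΣY) / √[(nΣX² − (ΣX)²)(nΣY² − (ΣY)²)]
Numerator: 20×14318 − 535×569 = -18055
Denominator: √[(311100 − 286225)(340100 − 323761)] = √[24875 × 16339] = 20160.1742
r = -18055 / 20160.1742 ≈ -0.896

-0.896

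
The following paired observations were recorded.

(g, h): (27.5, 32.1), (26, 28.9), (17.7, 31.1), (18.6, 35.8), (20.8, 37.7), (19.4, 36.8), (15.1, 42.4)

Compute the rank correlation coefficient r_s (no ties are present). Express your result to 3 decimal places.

-0.429

Rank g: 7, 6, 2, 3, 5, 4, 1
Rank h: 3, 1, 2, 4, 6, 5, 7
d = rank(g) − rank(h): 4, 5, 0, -1, -1, -1, -6; Σd² = 80
ρ = 1 − 6Σd² / [n(n²−1)] = 1 − 6×80 / (7×48) = 1 − 480/336 ≈ -0.429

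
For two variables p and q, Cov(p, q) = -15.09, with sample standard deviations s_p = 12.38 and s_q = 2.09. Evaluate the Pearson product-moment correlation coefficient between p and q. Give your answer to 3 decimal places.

-0.583

r = Cov(p,q) / (s_p · s_q) = -15.09 / (12.38 × 2.09)
  = -15.09 / 25.8742 ≈ -0.583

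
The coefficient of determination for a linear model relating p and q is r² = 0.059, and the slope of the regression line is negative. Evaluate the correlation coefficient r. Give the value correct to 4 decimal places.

|r| = √0.059 = 0.2429
The association is negative, so r = −0.2429.

-0.2429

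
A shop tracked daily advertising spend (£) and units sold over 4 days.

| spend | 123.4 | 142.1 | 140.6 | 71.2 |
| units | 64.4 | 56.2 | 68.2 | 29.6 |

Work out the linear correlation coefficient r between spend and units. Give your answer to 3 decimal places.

n = 4, Σx = 477.3, Σy = 218.4, Σx² = 60257.77, Σy² = 12833.2, Σxy = 27629.42
nΣxy − ΣxΣy = 110517.68 − 104242.32 = 6275.36
nΣx² − (Σx)² = 241031.08 − 227815.29 = 13215.79; nΣy² − (Σy)² = 51332.8 − 47698.56 = 3634.24
r = 6275.36 / √(13215.79 × 3634.24) = 6275.36 / 6930.3213 ≈ 0.905

0.905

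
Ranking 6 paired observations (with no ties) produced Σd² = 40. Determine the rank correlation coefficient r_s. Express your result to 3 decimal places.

ρ = 1 − 6Σd² / [n(n²−1)] = 1 − 6×40 / (6×35)
  = 1 − 240/210 = 1 − 1.1429 ≈ -0.143

-0.143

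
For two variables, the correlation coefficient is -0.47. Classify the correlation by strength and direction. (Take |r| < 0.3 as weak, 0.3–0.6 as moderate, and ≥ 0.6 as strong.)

moderate negative

r = -0.47 < 0 so the relationship is negative.
|r| = 0.47, which falls in the moderate range.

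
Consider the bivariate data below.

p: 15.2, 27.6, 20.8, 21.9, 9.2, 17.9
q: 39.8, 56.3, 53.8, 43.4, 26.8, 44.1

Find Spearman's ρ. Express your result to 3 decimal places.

Rank p: 2, 6, 4, 5, 1, 3
Rank q: 2, 6, 5, 3, 1, 4
d = rank(p) − rank(q): 0, 0, -1, 2, 0, -1; Σd² = 6
ρ = 1 − 6Σd² / [n(n²−1)] = 1 − 6×6 / (6×35) = 1 − 36/210 ≈ 0.829

0.829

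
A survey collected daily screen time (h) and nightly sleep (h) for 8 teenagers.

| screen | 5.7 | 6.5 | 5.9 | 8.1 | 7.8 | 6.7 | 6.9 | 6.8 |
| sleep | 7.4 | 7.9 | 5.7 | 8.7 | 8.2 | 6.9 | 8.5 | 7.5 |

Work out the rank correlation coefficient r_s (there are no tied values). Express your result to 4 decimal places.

Rank screen: 1, 3, 2, 8, 7, 4, 6, 5
Rank sleep: 3, 5, 1, 8, 6, 2, 7, 4
d = rank(screen) − rank(sleep): -2, -2, 1, 0, 1, 2, -1, 1; Σd² = 16
ρ = 1 − 6Σd² / [n(n²−1)] = 1 − 6×16 / (8×63) = 1 − 96/504 ≈ 0.8095

0.8095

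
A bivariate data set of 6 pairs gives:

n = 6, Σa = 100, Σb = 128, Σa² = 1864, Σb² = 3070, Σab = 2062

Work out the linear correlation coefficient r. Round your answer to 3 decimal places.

r = (nΣab − ΣaΣb) / √[(nΣa² − (Σa)²)(nΣb² − (Σb)²)]
Numerator: 6×2062 − 100×128 = -428
Denominator: √[(11184 − 10000)(18420 − 16384)] = √[1184 × 2036] = 1552.6184
r = -428 / 1552.6184 ≈ -0.276

-0.276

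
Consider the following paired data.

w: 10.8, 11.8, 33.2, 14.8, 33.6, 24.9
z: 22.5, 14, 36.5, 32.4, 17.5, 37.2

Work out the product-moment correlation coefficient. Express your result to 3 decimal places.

0.322

n = 6, Σw = 129.1, Σz = 160.1, Σw² = 3326.13, Σz² = 4774.35, Σwz = 3613.8
nΣwz − ΣwΣz = 21682.8 − 20668.91 = 1013.89
nΣw² − (Σw)² = 19956.78 − 16666.81 = 3289.97; nΣz² − (Σz)² = 28646.1 − 25632.01 = 3014.09
r = 1013.89 / √(3289.97 × 3014.09) = 1013.89 / 3149.0103 ≈ 0.322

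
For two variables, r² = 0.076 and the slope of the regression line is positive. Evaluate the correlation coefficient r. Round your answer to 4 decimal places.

|r| = √0.076 = 0.2757
The association is positive, so r = 0.2757.

0.2757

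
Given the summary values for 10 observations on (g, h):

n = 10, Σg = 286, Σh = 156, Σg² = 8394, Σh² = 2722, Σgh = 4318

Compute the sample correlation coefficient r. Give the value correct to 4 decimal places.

-0.5775

r = (nΣgh − ΣgΣh) / √[(nΣg² − (Σg)²)(nΣh² − (Σh)²)]
Numerator: 10×4318 − 286×156 = -1436
Denominator: √[(83940 − 81796)(27220 − 24336)] = √[2144 × 2884] = 2486.6234
r = -1436 / 2486.6234 ≈ -0.5775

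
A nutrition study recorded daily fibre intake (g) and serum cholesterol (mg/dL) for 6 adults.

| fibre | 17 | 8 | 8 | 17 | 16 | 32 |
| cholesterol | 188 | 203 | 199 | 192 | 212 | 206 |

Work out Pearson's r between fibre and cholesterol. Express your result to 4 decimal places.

0.1532

n = 6, Σx = 98, Σy = 1200, Σx² = 1986, Σy² = 240398, Σxy = 19660
nΣxy − ΣxΣy = 117960 − 117600 = 360
nΣx² − (Σx)² = 11916 − 9604 = 2312; nΣy² − (Σy)² = 1442388 − 1440000 = 2388
r = 360 / √(2312 × 2388) = 360 / 2349.6927 ≈ 0.1532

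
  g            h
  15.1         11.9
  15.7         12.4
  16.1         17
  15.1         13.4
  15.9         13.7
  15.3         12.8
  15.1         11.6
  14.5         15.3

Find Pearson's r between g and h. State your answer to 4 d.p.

n = 8, Σg = 122.8, Σh = 108.1, Σg² = 1886.88, Σh² = 1484.11, Σgh = 1661.09
nΣgh − ΣgΣh = 13288.72 − 13274.68 = 14.04
nΣg² − (Σg)² = 15095.04 − 15079.84 = 15.2; nΣh² − (Σh)² = 11872.88 − 11685.61 = 187.27
r = 14.04 / √(15.2 × 187.27) = 14.04 / 53.3526 ≈ 0.2632

0.2632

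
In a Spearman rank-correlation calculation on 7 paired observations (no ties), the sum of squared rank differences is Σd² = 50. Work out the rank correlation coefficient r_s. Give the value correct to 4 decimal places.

ρ = 1 − 6Σd² / [n(n²−1)] = 1 − 6×50 / (7×48)
  = 1 − 300/336 = 1 − 0.89286 ≈ 0.1071

0.1071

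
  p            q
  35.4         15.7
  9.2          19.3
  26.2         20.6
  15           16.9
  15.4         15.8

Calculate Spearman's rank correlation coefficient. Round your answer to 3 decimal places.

Rank p: 5, 1, 4, 2, 3
Rank q: 1, 4, 5, 3, 2
d = rank(p) − rank(q): 4, -3, -1, -1, 1; Σd² = 28
ρ = 1 − 6Σd² / [n(n²−1)] = 1 − 6×28 / (5×24) = 1 − 168/120 ≈ -0.400

-0.400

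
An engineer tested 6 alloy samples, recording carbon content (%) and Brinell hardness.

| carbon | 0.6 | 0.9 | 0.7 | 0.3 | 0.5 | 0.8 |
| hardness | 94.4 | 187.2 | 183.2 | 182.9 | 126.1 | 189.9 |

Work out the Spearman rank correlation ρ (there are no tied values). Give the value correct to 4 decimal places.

Rank carbon: 3, 6, 4, 1, 2, 5
Rank hardness: 1, 5, 4, 3, 2, 6
d = rank(carbon) − rank(hardness): 2, 1, 0, -2, 0, -1; Σd² = 10
ρ = 1 − 6Σd² / [n(n²−1)] = 1 − 6×10 / (6×35) = 1 − 60/210 ≈ 0.7143

0.7143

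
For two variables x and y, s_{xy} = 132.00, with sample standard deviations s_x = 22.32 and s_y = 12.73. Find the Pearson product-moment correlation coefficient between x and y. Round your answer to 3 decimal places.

0.465

r = Cov(x,y) / (s_x · s_y) = 132.00 / (22.32 × 12.73)
  = 132.00 / 284.1336 ≈ 0.465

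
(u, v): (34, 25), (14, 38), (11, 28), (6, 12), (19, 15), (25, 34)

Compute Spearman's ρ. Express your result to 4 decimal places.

0.2571

Rank u: 6, 3, 2, 1, 4, 5
Rank v: 3, 6, 4, 1, 2, 5
d = rank(u) − rank(v): 3, -3, -2, 0, 2, 0; Σd² = 26
ρ = 1 − 6Σd² / [n(n²−1)] = 1 − 6×26 / (6×35) = 1 − 156/210 ≈ 0.2571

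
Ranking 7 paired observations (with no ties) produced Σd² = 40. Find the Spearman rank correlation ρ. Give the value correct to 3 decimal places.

ρ = 1 − 6Σd² / [n(n²−1)] = 1 − 6×40 / (7×48)
  = 1 − 240/336 = 1 − 0.7143 ≈ 0.286

0.286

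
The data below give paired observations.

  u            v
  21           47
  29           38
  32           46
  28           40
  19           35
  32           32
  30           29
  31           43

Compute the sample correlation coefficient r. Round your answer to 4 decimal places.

-0.1295

n = 8, Σu = 222, Σv = 310, Σu² = 6336, Σv² = 12308, Σuv = 8573
nΣuv − ΣuΣv = 68584 − 68820 = -236
nΣu² − (Σu)² = 50688 − 49284 = 1404; nΣv² − (Σv)² = 98464 − 96100 = 2364
r = -236 / √(1404 × 2364) = -236 / 1821.8277 ≈ -0.1295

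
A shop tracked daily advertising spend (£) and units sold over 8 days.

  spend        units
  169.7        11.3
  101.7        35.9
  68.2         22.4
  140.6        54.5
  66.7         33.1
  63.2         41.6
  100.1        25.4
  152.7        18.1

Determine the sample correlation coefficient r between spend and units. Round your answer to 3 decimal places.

-0.303

n = 8, Σx = 862.9, Σy = 242.3, Σx² = 105341.01, Σy² = 8687.45, Σxy = 24902.32
nΣxy − ΣxΣy = 199218.56 − 209080.67 = -9862.11
nΣx² − (Σx)² = 842728.08 − 744596.41 = 98131.67; nΣy² − (Σy)² = 69499.6 − 58709.29 = 10790.31
r = -9862.11 / √(98131.67 × 10790.31) = -9862.11 / 32540.3002 ≈ -0.303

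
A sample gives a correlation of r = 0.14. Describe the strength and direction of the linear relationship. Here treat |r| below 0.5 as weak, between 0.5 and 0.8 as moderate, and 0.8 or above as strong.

weak positive

r = 0.14 > 0 so the relationship is positive.
|r| = 0.14, which falls in the weak range.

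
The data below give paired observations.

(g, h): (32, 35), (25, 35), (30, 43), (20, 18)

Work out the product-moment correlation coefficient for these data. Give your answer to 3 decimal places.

n = 4, Σg = 107, Σh = 131, Σg² = 2949, Σh² = 4623, Σgh = 3645
nΣgh − ΣgΣh = 14580 − 14017 = 563
nΣg² − (Σg)² = 11796 − 11449 = 347; nΣh² − (Σh)² = 18492 − 17161 = 1331
r = 563 / √(347 × 1331) = 563 / 679.6006 ≈ 0.828

0.828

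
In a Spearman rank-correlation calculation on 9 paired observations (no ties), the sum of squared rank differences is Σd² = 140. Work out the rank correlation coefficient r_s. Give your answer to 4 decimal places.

-0.1667

ρ = 1 − 6Σd² / [n(n²−1)] = 1 − 6×140 / (9×80)
  = 1 − 840/720 = 1 − 1.16667 ≈ -0.1667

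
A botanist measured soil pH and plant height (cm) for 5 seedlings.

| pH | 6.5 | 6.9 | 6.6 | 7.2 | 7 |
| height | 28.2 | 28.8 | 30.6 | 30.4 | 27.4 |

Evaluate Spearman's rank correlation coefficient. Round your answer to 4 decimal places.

0.0000

Rank pH: 1, 3, 2, 5, 4
Rank height: 2, 3, 5, 4, 1
d = rank(pH) − rank(height): -1, 0, -3, 1, 3; Σd² = 20
ρ = 1 − 6Σd² / [n(n²−1)] = 1 − 6×20 / (5×24) = 1 − 120/120 ≈ 0.0000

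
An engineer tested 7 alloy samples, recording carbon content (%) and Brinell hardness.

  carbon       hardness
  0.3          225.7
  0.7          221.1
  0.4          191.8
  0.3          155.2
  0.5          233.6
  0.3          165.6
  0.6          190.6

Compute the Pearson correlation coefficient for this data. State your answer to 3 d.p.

0.470

n = 7, Σx = 3.1, Σy = 1383.6, Σx² = 1.53, Σy² = 279020.66, Σxy = 626.6
nΣxy − ΣxΣy = 4386.2 − 4289.16 = 97.04
nΣx² − (Σx)² = 10.71 − 9.61 = 1.1; nΣy² − (Σy)² = 1953144.62 − 1914348.96 = 38795.66
r = 97.04 / √(1.1 × 38795.66) = 97.04 / 206.5798 ≈ 0.470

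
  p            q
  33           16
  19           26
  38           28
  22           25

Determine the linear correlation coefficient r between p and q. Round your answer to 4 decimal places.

n = 4, Σp = 112, Σq = 95, Σp² = 3378, Σq² = 2341, Σpq = 2636
nΣpq − ΣpΣq = 10544 − 10640 = -96
nΣp² − (Σp)² = 13512 − 12544 = 968; nΣq² − (Σq)² = 9364 − 9025 = 339
r = -96 / √(968 × 339) = -96 / 572.8455 ≈ -0.1676

-0.1676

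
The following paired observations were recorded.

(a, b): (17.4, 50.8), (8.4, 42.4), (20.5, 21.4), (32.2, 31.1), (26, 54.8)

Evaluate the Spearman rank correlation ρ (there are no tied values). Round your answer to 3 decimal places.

-0.100

Rank a: 2, 1, 3, 5, 4
Rank b: 4, 3, 1, 2, 5
d = rank(a) − rank(b): -2, -2, 2, 3, -1; Σd² = 22
ρ = 1 − 6Σd² / [n(n²−1)] = 1 − 6×22 / (5×24) = 1 − 132/120 ≈ -0.100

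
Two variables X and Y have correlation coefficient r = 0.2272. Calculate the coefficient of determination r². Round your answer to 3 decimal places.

0.052

r² = (0.2272)² = 0.052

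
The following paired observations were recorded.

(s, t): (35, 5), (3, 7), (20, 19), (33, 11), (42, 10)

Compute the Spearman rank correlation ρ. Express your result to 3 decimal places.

-0.200

Rank s: 4, 1, 2, 3, 5
Rank t: 1, 2, 5, 4, 3
d = rank(s) − rank(t): 3, -1, -3, -1, 2; Σd² = 24
ρ = 1 − 6Σd² / [n(n²−1)] = 1 − 6×24 / (5×24) = 1 − 144/120 ≈ -0.200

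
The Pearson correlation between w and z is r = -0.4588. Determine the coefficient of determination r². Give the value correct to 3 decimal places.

r² = (-0.4588)² = 0.210

0.210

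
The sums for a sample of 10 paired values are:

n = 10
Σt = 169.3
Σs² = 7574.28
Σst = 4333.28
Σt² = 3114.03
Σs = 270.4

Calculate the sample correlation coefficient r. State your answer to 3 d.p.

-0.959

r = (nΣst − ΣsΣt) / √[(nΣs² − (Σs)²)(nΣt² − (Σt)²)]
Numerator: 10×4333.28 − 270.4×169.3 = -2445.92
Denominator: √[(75742.8 − 73116.16)(31140.3 − 28662.49)] = √[2626.64 × 2477.81] = 2551.1399
r = -2445.92 / 2551.1399 ≈ -0.959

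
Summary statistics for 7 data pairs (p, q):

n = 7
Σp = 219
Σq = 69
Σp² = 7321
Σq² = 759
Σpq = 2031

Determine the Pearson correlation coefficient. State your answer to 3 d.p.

r = (nΣpq − ΣpΣq) / √[(nΣp² − (Σp)²)(nΣq² − (Σq)²)]
Numerator: 7×2031 − 219×69 = -894
Denominator: √[(51247 − 47961)(5313 − 4761)] = √[3286 × 552] = 1346.8007
r = -894 / 1346.8007 ≈ -0.664

-0.664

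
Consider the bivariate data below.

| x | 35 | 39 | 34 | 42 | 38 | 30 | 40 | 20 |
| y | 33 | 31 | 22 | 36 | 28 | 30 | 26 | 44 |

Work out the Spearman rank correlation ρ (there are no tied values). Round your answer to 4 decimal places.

Rank x: 4, 6, 3, 8, 5, 2, 7, 1
Rank y: 6, 5, 1, 7, 3, 4, 2, 8
d = rank(x) − rank(y): -2, 1, 2, 1, 2, -2, 5, -7; Σd² = 92
ρ = 1 − 6Σd² / [n(n²−1)] = 1 − 6×92 / (8×63) = 1 − 552/504 ≈ -0.0952

-0.0952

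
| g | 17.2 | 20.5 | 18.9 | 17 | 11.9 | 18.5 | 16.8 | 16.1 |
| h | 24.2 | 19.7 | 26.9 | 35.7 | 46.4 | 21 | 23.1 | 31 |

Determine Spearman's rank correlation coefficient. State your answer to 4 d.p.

Rank g: 5, 8, 7, 4, 1, 6, 3, 2
Rank h: 4, 1, 5, 7, 8, 2, 3, 6
d = rank(g) − rank(h): 1, 7, 2, -3, -7, 4, 0, -4; Σd² = 144
ρ = 1 − 6Σd² / [n(n²−1)] = 1 − 6×144 / (8×63) = 1 − 864/504 ≈ -0.7143

-0.7143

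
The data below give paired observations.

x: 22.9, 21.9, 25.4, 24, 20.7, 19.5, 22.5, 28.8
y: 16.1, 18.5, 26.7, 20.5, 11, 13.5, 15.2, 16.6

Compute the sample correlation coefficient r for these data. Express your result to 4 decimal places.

0.5075

n = 8, Σx = 185.7, Σy = 138.1, Σx² = 4369.61, Σy² = 2544.45, Σxy = 3255.05
nΣxy − ΣxΣy = 26040.4 − 25645.17 = 395.23
nΣx² − (Σx)² = 34956.88 − 34484.49 = 472.39; nΣy² − (Σy)² = 20355.6 − 19071.61 = 1283.99
r = 395.23 / √(472.39 × 1283.99) = 395.23 / 778.8094 ≈ 0.5075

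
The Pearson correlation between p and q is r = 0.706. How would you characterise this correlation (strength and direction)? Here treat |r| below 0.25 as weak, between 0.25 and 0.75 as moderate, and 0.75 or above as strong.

moderate positive

r = 0.706 > 0 so the relationship is positive.
|r| = 0.706, which falls in the moderate range.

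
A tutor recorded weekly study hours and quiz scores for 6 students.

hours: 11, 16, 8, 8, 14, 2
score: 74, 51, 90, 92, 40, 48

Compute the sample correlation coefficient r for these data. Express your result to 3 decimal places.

-0.252

n = 6, Σx = 59, Σy = 395, Σx² = 705, Σy² = 28545, Σxy = 3742
nΣxy − ΣxΣy = 22452 − 23305 = -853
nΣx² − (Σx)² = 4230 − 3481 = 749; nΣy² − (Σy)² = 171270 − 156025 = 15245
r = -853 / √(749 × 15245) = -853 / 3379.1278 ≈ -0.252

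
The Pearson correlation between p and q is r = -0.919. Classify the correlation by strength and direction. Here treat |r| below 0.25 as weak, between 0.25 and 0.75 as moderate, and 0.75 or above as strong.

strong negative

r = -0.919 < 0 so the relationship is negative.
|r| = 0.919, which falls in the strong range.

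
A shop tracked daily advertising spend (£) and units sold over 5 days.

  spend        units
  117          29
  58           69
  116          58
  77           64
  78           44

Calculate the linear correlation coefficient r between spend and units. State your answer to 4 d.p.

n = 5, Σx = 446, Σy = 264, Σx² = 42522, Σy² = 14998, Σxy = 22483
nΣxy − ΣxΣy = 112415 − 117744 = -5329
nΣx² − (Σx)² = 212610 − 198916 = 13694; nΣy² − (Σy)² = 74990 − 69696 = 5294
r = -5329 / √(13694 × 5294) = -5329 / 8514.4604 ≈ -0.6259

-0.6259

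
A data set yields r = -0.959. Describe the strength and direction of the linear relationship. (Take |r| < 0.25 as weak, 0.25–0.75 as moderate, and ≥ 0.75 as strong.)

strong negative

r = -0.959 < 0 so the relationship is negative.
|r| = 0.959, which falls in the strong range.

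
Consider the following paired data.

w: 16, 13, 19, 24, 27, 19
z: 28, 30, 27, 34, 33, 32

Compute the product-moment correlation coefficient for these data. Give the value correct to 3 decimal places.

n = 6, Σw = 118, Σz = 184, Σw² = 2452, Σz² = 5682, Σwz = 3666
nΣwz − ΣwΣz = 21996 − 21712 = 284
nΣw² − (Σw)² = 14712 − 13924 = 788; nΣz² − (Σz)² = 34092 − 33856 = 236
r = 284 / √(788 × 236) = 284 / 431.2401 ≈ 0.659

0.659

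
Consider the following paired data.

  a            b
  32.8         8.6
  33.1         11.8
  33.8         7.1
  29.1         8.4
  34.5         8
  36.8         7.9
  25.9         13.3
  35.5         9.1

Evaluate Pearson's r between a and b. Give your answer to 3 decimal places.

-0.640

n = 8, Σa = 261.5, Σb = 74.2, Σa² = 8636.25, Σb² = 720.28, Σab = 2391.32
nΣab − ΣaΣb = 19130.56 − 19403.3 = -272.74
nΣa² − (Σa)² = 69090 − 68382.25 = 707.75; nΣb² − (Σb)² = 5762.24 − 5505.64 = 256.6
r = -272.74 / √(707.75 × 256.6) = -272.74 / 426.1557 ≈ -0.640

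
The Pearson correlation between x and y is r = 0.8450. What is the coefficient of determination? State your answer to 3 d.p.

r² = (0.8450)² = 0.714

0.714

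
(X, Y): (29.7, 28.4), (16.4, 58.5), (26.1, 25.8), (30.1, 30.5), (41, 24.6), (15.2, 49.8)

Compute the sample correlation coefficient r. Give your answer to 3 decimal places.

-0.857

n = 6, ΣX = 158.5, ΣY = 217.6, ΣX² = 4650.31, ΣY² = 8909.9, ΣXY = 5159.87
nΣXY − ΣXΣY = 30959.22 − 34489.6 = -3530.38
nΣX² − (ΣX)² = 27901.86 − 25122.25 = 2779.61; nΣY² − (ΣY)² = 53459.4 − 47349.76 = 6109.64
r = -3530.38 / √(2779.61 × 6109.64) = -3530.38 / 4120.9728 ≈ -0.857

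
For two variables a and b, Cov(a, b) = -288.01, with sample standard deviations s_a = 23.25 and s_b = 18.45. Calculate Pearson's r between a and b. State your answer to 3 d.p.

r = Cov(a,b) / (s_a · s_b) = -288.01 / (23.25 × 18.45)
  = -288.01 / 428.9625 ≈ -0.671

-0.671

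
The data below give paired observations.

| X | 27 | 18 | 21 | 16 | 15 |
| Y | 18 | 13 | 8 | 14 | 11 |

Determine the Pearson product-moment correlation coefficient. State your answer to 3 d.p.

n = 5, ΣX = 97, ΣY = 64, ΣX² = 1975, ΣY² = 874, ΣXY = 1277
nΣXY − ΣXΣY = 6385 − 6208 = 177
nΣX² − (ΣX)² = 9875 − 9409 = 466; nΣY² − (ΣY)² = 4370 − 4096 = 274
r = 177 / √(466 × 274) = 177 / 357.3290 ≈ 0.495

0.495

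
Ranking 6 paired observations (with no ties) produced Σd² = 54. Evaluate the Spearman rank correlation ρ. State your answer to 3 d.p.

ρ = 1 − 6Σd² / [n(n²−1)] = 1 − 6×54 / (6×35)
  = 1 − 324/210 = 1 − 1.5429 ≈ -0.543

-0.543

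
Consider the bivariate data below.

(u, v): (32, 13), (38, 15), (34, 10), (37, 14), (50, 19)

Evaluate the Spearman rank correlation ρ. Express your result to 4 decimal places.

Rank u: 1, 4, 2, 3, 5
Rank v: 2, 4, 1, 3, 5
d = rank(u) − rank(v): -1, 0, 1, 0, 0; Σd² = 2
ρ = 1 − 6Σd² / [n(n²−1)] = 1 − 6×2 / (5×24) = 1 − 12/120 ≈ 0.9000

0.9000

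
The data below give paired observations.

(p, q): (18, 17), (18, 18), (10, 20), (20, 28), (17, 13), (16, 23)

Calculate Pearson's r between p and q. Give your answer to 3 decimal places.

0.173

n = 6, Σp = 99, Σq = 119, Σp² = 1693, Σq² = 2495, Σpq = 1979
nΣpq − ΣpΣq = 11874 − 11781 = 93
nΣp² − (Σp)² = 10158 − 9801 = 357; nΣq² − (Σq)² = 14970 − 14161 = 809
r = 93 / √(357 × 809) = 93 / 537.4132 ≈ 0.173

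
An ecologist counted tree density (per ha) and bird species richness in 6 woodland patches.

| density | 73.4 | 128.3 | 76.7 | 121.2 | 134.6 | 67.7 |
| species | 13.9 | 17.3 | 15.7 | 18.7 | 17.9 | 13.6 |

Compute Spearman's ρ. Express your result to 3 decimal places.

0.829

Rank density: 2, 5, 3, 4, 6, 1
Rank species: 2, 4, 3, 6, 5, 1
d = rank(density) − rank(species): 0, 1, 0, -2, 1, 0; Σd² = 6
ρ = 1 − 6Σd² / [n(n²−1)] = 1 − 6×6 / (6×35) = 1 − 36/210 ≈ 0.829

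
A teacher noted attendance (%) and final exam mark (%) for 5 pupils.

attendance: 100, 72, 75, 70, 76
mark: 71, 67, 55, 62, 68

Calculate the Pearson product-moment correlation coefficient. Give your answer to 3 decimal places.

n = 5, Σx = 393, Σy = 323, Σx² = 31485, Σy² = 21023, Σxy = 25557
nΣxy − ΣxΣy = 127785 − 126939 = 846
nΣx² − (Σx)² = 157425 − 154449 = 2976; nΣy² − (Σy)² = 105115 − 104329 = 786
r = 846 / √(2976 × 786) = 846 / 1529.4234 ≈ 0.553

0.553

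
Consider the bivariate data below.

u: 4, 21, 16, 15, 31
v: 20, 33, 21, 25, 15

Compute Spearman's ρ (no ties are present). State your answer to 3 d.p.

Rank u: 1, 4, 3, 2, 5
Rank v: 2, 5, 3, 4, 1
d = rank(u) − rank(v): -1, -1, 0, -2, 4; Σd² = 22
ρ = 1 − 6Σd² / [n(n²−1)] = 1 − 6×22 / (5×24) = 1 − 132/120 ≈ -0.100

-0.100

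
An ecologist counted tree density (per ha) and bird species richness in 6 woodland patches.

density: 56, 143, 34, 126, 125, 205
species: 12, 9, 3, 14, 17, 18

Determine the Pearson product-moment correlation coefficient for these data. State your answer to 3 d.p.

n = 6, Σx = 689, Σy = 73, Σx² = 98267, Σy² = 1043, Σxy = 9640
nΣxy − ΣxΣy = 57840 − 50297 = 7543
nΣx² − (Σx)² = 589602 − 474721 = 114881; nΣy² − (Σy)² = 6258 − 5329 = 929
r = 7543 / √(114881 × 929) = 7543 / 10330.7526 ≈ 0.730

0.730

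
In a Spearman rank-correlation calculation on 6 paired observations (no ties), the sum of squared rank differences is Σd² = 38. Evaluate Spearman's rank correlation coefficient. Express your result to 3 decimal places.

ρ = 1 − 6Σd² / [n(n²−1)] = 1 − 6×38 / (6×35)
  = 1 − 228/210 = 1 − 1.0857 ≈ -0.086

-0.086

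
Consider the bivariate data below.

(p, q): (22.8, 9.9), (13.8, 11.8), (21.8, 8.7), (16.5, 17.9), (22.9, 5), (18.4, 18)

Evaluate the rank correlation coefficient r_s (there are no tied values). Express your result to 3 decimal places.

-0.714

Rank p: 5, 1, 4, 2, 6, 3
Rank q: 3, 4, 2, 5, 1, 6
d = rank(p) − rank(q): 2, -3, 2, -3, 5, -3; Σd² = 60
ρ = 1 − 6Σd² / [n(n²−1)] = 1 − 6×60 / (6×35) = 1 − 360/210 ≈ -0.714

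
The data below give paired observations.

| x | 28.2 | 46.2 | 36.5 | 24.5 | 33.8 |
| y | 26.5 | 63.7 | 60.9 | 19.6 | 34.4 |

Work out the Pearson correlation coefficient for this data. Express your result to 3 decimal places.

0.915

n = 5, Σx = 169.2, Σy = 205.1, Σx² = 6004.62, Σy² = 10036.27, Σxy = 7556.01
nΣxy − ΣxΣy = 37780.05 − 34702.92 = 3077.13
nΣx² − (Σx)² = 30023.1 − 28628.64 = 1394.46; nΣy² − (Σy)² = 50181.35 − 42066.01 = 8115.34
r = 3077.13 / √(1394.46 × 8115.34) = 3077.13 / 3364.0031 ≈ 0.915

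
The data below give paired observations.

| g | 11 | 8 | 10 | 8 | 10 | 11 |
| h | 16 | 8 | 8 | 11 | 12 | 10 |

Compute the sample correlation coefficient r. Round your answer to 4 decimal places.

0.4726

n = 6, Σg = 58, Σh = 65, Σg² = 570, Σh² = 749, Σgh = 638
nΣgh − ΣgΣh = 3828 − 3770 = 58
nΣg² − (Σg)² = 3420 − 3364 = 56; nΣh² − (Σh)² = 4494 − 4225 = 269
r = 58 / √(56 × 269) = 58 / 122.7355 ≈ 0.4726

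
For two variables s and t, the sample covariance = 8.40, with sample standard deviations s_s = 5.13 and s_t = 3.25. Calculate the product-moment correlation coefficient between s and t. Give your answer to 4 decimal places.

r = Cov(s,t) / (s_s · s_t) = 8.40 / (5.13 × 3.25)
  = 8.40 / 16.6725 ≈ 0.5038

0.5038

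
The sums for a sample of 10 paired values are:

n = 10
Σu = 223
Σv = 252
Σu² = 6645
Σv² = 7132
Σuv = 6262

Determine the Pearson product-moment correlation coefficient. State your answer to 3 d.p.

0.562

r = (nΣuv − ΣuΣv) / √[(nΣu² − (Σu)²)(nΣv² − (Σv)²)]
Numerator: 10×6262 − 223×252 = 6424
Denominator: √[(66450 − 49729)(71320 − 63504)] = √[16721 × 7816] = 11432.0311
r = 6424 / 11432.0311 ≈ 0.562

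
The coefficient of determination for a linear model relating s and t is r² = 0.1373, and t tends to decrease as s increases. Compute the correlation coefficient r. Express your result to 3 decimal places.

-0.371

|r| = √0.1373 = 0.371
The association is negative, so r = −0.371.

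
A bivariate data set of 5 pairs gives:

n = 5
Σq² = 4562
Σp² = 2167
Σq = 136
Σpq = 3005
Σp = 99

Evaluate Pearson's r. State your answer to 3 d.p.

0.739

r = (nΣpq − ΣpΣq) / √[(nΣp² − (Σp)²)(nΣq² − (Σq)²)]
Numerator: 5×3005 − 99×136 = 1561
Denominator: √[(10835 − 9801)(22810 − 18496)] = √[1034 × 4314] = 2112.0312
r = 1561 / 2112.0312 ≈ 0.739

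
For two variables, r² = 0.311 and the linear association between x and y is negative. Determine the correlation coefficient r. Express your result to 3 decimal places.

-0.558

|r| = √0.311 = 0.558
The association is negative, so r = −0.558.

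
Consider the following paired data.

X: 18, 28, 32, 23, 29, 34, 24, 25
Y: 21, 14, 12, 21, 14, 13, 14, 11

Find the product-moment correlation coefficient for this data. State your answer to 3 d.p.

n = 8, ΣX = 213, ΣY = 120, ΣX² = 5859, ΣY² = 1904, ΣXY = 3096
nΣXY − ΣXΣY = 24768 − 25560 = -792
nΣX² − (ΣX)² = 46872 − 45369 = 1503; nΣY² − (ΣY)² = 15232 − 14400 = 832
r = -792 / √(1503 × 832) = -792 / 1118.2558 ≈ -0.708

-0.708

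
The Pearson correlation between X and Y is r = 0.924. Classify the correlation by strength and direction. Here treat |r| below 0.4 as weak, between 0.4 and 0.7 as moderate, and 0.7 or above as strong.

r = 0.924 > 0 so the relationship is positive.
|r| = 0.924, which falls in the strong range.

strong positive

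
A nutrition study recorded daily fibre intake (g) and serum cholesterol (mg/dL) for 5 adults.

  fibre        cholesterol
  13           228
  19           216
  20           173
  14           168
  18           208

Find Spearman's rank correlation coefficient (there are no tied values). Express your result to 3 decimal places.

-0.300

Rank fibre: 1, 4, 5, 2, 3
Rank cholesterol: 5, 4, 2, 1, 3
d = rank(fibre) − rank(cholesterol): -4, 0, 3, 1, 0; Σd² = 26
ρ = 1 − 6Σd² / [n(n²−1)] = 1 − 6×26 / (5×24) = 1 − 156/120 ≈ -0.300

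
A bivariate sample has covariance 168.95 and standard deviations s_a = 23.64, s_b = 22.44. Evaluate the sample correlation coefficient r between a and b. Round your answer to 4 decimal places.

0.3185

r = Cov(a,b) / (s_a · s_b) = 168.95 / (23.64 × 22.44)
  = 168.95 / 530.4816 ≈ 0.3185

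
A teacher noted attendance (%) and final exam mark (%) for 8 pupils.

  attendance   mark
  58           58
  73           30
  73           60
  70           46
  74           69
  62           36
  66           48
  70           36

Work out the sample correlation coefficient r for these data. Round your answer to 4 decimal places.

n = 8, Σx = 546, Σy = 383, Σx² = 37498, Σy² = 19637, Σxy = 26180
nΣxy − ΣxΣy = 209440 − 209118 = 322
nΣx² − (Σx)² = 299984 − 298116 = 1868; nΣy² − (Σy)² = 157096 − 146689 = 10407
r = 322 / √(1868 × 10407) = 322 / 4409.1128 ≈ 0.0730

0.0730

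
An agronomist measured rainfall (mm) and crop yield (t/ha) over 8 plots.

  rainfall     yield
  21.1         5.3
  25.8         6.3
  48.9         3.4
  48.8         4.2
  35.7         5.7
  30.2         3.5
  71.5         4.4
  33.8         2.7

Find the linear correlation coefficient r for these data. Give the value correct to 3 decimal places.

n = 8, Σx = 315.8, Σy = 35.5, Σx² = 14324.72, Σy² = 168.37, Σxy = 1360.64
nΣxy − ΣxΣy = 10885.12 − 11210.9 = -325.78
nΣx² − (Σx)² = 114597.76 − 99729.64 = 14868.12; nΣy² − (Σy)² = 1346.96 − 1260.25 = 86.71
r = -325.78 / √(14868.12 × 86.71) = -325.78 / 1135.4359 ≈ -0.287

-0.287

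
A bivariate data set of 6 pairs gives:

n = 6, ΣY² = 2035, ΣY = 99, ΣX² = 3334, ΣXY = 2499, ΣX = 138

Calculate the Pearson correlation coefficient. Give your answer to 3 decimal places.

r = (nΣXY − ΣXΣY) / √[(nΣX² − (ΣX)²)(nΣY² − (ΣY)²)]
Numerator: 6×2499 − 138×99 = 1332
Denominator: √[(20004 − 19044)(12210 − 9801)] = √[960 × 2409] = 1520.7367
r = 1332 / 1520.7367 ≈ 0.876

0.876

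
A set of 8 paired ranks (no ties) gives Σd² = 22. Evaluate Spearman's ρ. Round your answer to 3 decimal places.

0.738

ρ = 1 − 6Σd² / [n(n²−1)] = 1 − 6×22 / (8×63)
  = 1 − 132/504 = 1 − 0.2619 ≈ 0.738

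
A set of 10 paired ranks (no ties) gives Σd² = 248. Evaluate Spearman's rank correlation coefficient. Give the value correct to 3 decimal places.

ρ = 1 − 6Σd² / [n(n²−1)] = 1 − 6×248 / (10×99)
  = 1 − 1488/990 = 1 − 1.5030 ≈ -0.503

-0.503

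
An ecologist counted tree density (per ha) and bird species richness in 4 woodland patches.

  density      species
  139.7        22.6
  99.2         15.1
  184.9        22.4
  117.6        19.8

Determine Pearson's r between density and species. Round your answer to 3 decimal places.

0.803

n = 4, Σx = 541.4, Σy = 79.9, Σx² = 77374.5, Σy² = 1632.57, Σxy = 11125.38
nΣxy − ΣxΣy = 44501.52 − 43257.86 = 1243.66
nΣx² − (Σx)² = 309498 − 293113.96 = 16384.04; nΣy² − (Σy)² = 6530.28 − 6384.01 = 146.27
r = 1243.66 / √(16384.04 × 146.27) = 1243.66 / 1548.0612 ≈ 0.803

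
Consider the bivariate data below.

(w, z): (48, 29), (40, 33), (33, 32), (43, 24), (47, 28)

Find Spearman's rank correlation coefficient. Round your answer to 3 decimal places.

-0.500

Rank w: 5, 2, 1, 3, 4
Rank z: 3, 5, 4, 1, 2
d = rank(w) − rank(z): 2, -3, -3, 2, 2; Σd² = 30
ρ = 1 − 6Σd² / [n(n²−1)] = 1 − 6×30 / (5×24) = 1 − 180/120 ≈ -0.500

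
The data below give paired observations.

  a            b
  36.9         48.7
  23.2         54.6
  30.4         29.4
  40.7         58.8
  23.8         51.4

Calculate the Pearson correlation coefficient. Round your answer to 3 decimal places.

0.125

n = 5, Σa = 155, Σb = 242.9, Σa² = 5046.94, Σb² = 12316.61, Σab = 7573.99
nΣab − ΣaΣb = 37869.95 − 37649.5 = 220.45
nΣa² − (Σa)² = 25234.7 − 24025 = 1209.7; nΣb² − (Σb)² = 61583.05 − 59000.41 = 2582.64
r = 220.45 / √(1209.7 × 2582.64) = 220.45 / 1767.5462 ≈ 0.125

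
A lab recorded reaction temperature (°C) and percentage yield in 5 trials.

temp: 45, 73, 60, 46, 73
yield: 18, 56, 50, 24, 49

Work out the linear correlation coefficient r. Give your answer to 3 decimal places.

0.930

n = 5, Σx = 297, Σy = 197, Σx² = 18399, Σy² = 8937, Σxy = 12579
nΣxy − ΣxΣy = 62895 − 58509 = 4386
nΣx² − (Σx)² = 91995 − 88209 = 3786; nΣy² − (Σy)² = 44685 − 38809 = 5876
r = 4386 / √(3786 × 5876) = 4386 / 4716.6234 ≈ 0.930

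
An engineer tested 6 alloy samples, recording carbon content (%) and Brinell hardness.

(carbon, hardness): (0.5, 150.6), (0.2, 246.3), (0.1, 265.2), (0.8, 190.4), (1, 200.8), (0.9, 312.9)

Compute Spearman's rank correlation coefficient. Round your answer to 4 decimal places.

-0.0857

Rank carbon: 3, 2, 1, 4, 6, 5
Rank hardness: 1, 4, 5, 2, 3, 6
d = rank(carbon) − rank(hardness): 2, -2, -4, 2, 3, -1; Σd² = 38
ρ = 1 − 6Σd² / [n(n²−1)] = 1 − 6×38 / (6×35) = 1 − 228/210 ≈ -0.0857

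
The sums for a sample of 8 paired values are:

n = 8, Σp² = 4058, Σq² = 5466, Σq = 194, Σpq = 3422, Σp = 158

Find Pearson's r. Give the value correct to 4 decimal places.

-0.4847

r = (nΣpq − ΣpΣq) / √[(nΣp² − (Σp)²)(nΣq² − (Σq)²)]
Numerator: 8×3422 − 158×194 = -3276
Denominator: √[(32464 − 24964)(43728 − 37636)] = √[7500 × 6092] = 6759.4378
r = -3276 / 6759.4378 ≈ -0.4847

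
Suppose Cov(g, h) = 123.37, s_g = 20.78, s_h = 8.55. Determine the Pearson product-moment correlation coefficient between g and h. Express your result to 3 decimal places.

0.694

r = Cov(g,h) / (s_g · s_h) = 123.37 / (20.78 × 8.55)
  = 123.37 / 177.6690 ≈ 0.694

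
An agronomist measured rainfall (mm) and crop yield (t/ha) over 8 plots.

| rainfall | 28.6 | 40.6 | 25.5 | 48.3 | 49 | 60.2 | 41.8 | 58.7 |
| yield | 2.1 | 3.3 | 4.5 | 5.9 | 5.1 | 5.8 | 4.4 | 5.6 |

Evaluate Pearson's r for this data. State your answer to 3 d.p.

0.744

n = 8, Σx = 352.7, Σy = 36.7, Σx² = 16667.43, Σy² = 180.73, Σxy = 1705.46
nΣxy − ΣxΣy = 13643.68 − 12944.09 = 699.59
nΣx² − (Σx)² = 133339.44 − 124397.29 = 8942.15; nΣy² − (Σy)² = 1445.84 − 1346.89 = 98.95
r = 699.59 / √(8942.15 × 98.95) = 699.59 / 940.6518 ≈ 0.744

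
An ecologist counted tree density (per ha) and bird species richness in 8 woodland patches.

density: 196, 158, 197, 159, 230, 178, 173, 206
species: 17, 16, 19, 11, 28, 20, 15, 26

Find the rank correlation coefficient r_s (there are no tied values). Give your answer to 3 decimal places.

0.857

Rank density: 5, 1, 6, 2, 8, 4, 3, 7
Rank species: 4, 3, 5, 1, 8, 6, 2, 7
d = rank(density) − rank(species): 1, -2, 1, 1, 0, -2, 1, 0; Σd² = 12
ρ = 1 − 6Σd² / [n(n²−1)] = 1 − 6×12 / (8×63) = 1 − 72/504 ≈ 0.857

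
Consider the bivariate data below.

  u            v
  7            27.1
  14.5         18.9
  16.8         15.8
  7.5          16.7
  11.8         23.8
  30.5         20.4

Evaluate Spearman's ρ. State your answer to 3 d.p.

-0.429

Rank u: 1, 4, 5, 2, 3, 6
Rank v: 6, 3, 1, 2, 5, 4
d = rank(u) − rank(v): -5, 1, 4, 0, -2, 2; Σd² = 50
ρ = 1 − 6Σd² / [n(n²−1)] = 1 − 6×50 / (6×35) = 1 − 300/210 ≈ -0.429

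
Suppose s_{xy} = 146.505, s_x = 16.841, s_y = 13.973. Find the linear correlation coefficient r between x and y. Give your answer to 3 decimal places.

0.623

r = Cov(x,y) / (s_x · s_y) = 146.505 / (16.841 × 13.973)
  = 146.505 / 235.3193 ≈ 0.623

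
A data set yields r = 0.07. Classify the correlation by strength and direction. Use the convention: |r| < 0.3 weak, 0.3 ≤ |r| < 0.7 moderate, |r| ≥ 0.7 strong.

weak positive

r = 0.07 > 0 so the relationship is positive.
|r| = 0.07, which falls in the weak range.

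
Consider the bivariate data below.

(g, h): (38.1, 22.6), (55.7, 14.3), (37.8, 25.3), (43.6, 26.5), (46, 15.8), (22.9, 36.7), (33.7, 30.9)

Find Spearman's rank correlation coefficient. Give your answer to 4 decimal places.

-0.8929

Rank g: 4, 7, 3, 5, 6, 1, 2
Rank h: 3, 1, 4, 5, 2, 7, 6
d = rank(g) − rank(h): 1, 6, -1, 0, 4, -6, -4; Σd² = 106
ρ = 1 − 6Σd² / [n(n²−1)] = 1 − 6×106 / (7×48) = 1 − 636/336 ≈ -0.8929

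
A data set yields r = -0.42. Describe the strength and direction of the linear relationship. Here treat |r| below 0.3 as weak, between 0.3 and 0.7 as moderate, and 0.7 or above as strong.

moderate negative

r = -0.42 < 0 so the relationship is negative.
|r| = 0.42, which falls in the moderate range.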